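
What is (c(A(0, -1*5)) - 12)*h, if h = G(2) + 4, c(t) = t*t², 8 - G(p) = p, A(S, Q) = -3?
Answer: -390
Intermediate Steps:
G(p) = 8 - p
c(t) = t³
h = 10 (h = (8 - 1*2) + 4 = (8 - 2) + 4 = 6 + 4 = 10)
(c(A(0, -1*5)) - 12)*h = ((-3)³ - 12)*10 = (-27 - 12)*10 = -39*10 = -390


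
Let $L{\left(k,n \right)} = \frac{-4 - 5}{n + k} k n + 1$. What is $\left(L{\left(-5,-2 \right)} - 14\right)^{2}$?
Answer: $\frac{1}{49} \approx 0.020408$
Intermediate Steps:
$L{\left(k,n \right)} = 1 - \frac{9 k n}{k + n}$ ($L{\left(k,n \right)} = - \frac{9}{k + n} k n + 1 = - \frac{9 k}{k + n} n + 1 = - \frac{9 k n}{k + n} + 1 = 1 - \frac{9 k n}{k + n}$)
$\left(L{\left(-5,-2 \right)} - 14\right)^{2} = \left(\frac{-5 - 2 - \left(-45\right) \left(-2\right)}{-5 - 2} - 14\right)^{2} = \left(\frac{-5 - 2 - 90}{-7} - 14\right)^{2} = \left(\left(- \frac{1}{7}\right) \left(-97\right) - 14\right)^{2} = \left(\frac{97}{7} - 14\right)^{2} = \left(- \frac{1}{7}\right)^{2} = \frac{1}{49}$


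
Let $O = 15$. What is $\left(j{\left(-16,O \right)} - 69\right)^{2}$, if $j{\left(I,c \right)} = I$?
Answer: $7225$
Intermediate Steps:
$\left(j{\left(-16,O \right)} - 69\right)^{2} = \left(-16 - 69\right)^{2} = \left(-85\right)^{2} = 7225$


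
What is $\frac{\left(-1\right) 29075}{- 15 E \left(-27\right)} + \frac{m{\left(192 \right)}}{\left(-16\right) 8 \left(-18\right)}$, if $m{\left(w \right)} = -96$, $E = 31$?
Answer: $- \frac{47357}{20088} \approx -2.3575$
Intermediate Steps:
$\frac{\left(-1\right) 29075}{- 15 E \left(-27\right)} + \frac{m{\left(192 \right)}}{\left(-16\right) 8 \left(-18\right)} = \frac{\left(-1\right) 29075}{\left(-15\right) 31 \left(-27\right)} - \frac{96}{\left(-16\right) 8 \left(-18\right)} = - \frac{29075}{\left(-465\right) \left(-27\right)} - \frac{96}{\left(-128\right) \left(-18\right)} = - \frac{29075}{12555} - \frac{96}{2304} = \left(-29075\right) \frac{1}{12555} - \frac{1}{24} = - \frac{5815}{2511} - \frac{1}{24} = - \frac{47357}{20088}$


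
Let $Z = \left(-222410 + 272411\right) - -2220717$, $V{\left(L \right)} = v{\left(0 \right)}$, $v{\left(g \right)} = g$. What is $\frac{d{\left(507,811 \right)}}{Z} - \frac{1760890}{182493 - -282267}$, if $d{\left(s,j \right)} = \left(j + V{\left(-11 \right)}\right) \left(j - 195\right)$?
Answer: $- \frac{20923898207}{5862993876} \approx -3.5688$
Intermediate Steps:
$V{\left(L \right)} = 0$
$d{\left(s,j \right)} = j \left(-195 + j\right)$ ($d{\left(s,j \right)} = \left(j + 0\right) \left(j - 195\right) = j \left(-195 + j\right)$)
$Z = 2270718$ ($Z = 50001 + 2220717 = 2270718$)
$\frac{d{\left(507,811 \right)}}{Z} - \frac{1760890}{182493 - -282267} = \frac{811 \left(-195 + 811\right)}{2270718} - \frac{1760890}{182493 - -282267} = 811 \cdot 616 \cdot \frac{1}{2270718} - \frac{1760890}{182493 + 282267} = 499576 \cdot \frac{1}{2270718} - \frac{1760890}{464760} = \frac{249788}{1135359} - \frac{176089}{46476} = - \frac{20923898207}{5862993876}$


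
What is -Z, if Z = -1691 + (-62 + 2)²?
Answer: -1909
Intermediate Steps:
Z = 1909 (Z = -1691 + (-60)² = -1691 + 3600 = 1909)
-Z = -1*1909 = -1909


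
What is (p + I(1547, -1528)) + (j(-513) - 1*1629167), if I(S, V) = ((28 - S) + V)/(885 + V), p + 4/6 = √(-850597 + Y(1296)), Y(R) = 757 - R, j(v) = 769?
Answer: -3141171887/1929 + 8*I*√13299 ≈ -1.6284e+6 + 922.57*I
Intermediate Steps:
p = -⅔ + 8*I*√13299 (p = -⅔ + √(-850597 + (757 - 1*1296)) = -⅔ + √(-850597 + (757 - 1296)) = -⅔ + √(-850597 - 539) = -⅔ + √(-851136) = -⅔ + 8*I*√13299 ≈ -0.66667 + 922.57*I)
I(S, V) = (28 + V - S)/(885 + V)
(p + I(1547, -1528)) + (j(-513) - 1*1629167) = ((-⅔ + 8*I*√13299) + (28 - 1528 - 1*1547)/(885 - 1528)) + (769 - 1*1629167) = ((-⅔ + 8*I*√13299) + (28 - 1528 - 1547)/(-643)) + (769 - 1629167) = ((-⅔ + 8*I*√13299) - 1/643*(-3047)) - 1628398 = ((-⅔ + 8*I*√13299) + 3047/643) - 1628398 = (7855/1929 + 8*I*√13299) - 1628398 = -3141171887/1929 + 8*I*√13299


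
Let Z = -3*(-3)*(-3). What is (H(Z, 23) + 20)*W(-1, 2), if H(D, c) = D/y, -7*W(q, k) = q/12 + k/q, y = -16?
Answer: 8675/1344 ≈ 6.4546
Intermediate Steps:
W(q, k) = -q/84 - k/(7*q) (W(q, k) = -(q/12 + k/q)/7 = -q/84 - k/(7*q))
Z = -27 (Z = 9*(-3) = -27)
H(D, c) = -D/16 (H(D, c) = D/(-16) = D*(-1/16) = -D/16)
(H(Z, 23) + 20)*W(-1, 2) = (-1/16*(-27) + 20)*(-1/84*(-1) - ⅐*2/(-1)) = (27/16 + 20)*(1/84 - ⅐*2*(-1)) = 347*(1/84 + 2/7)/16 = (347/16)*(25/84) = 8675/1344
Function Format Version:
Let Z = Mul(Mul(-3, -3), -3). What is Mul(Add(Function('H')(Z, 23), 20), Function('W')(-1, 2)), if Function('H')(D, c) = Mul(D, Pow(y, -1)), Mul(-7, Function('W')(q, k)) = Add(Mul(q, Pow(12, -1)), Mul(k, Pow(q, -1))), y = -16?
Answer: Rational(8675, 1344) ≈ 6.4546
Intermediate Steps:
Function('W')(q, k) = Add(Mul(Rational(-1, 84), q), Mul(Rational(-1, 7), k, Pow(q, -1))) (Function('W')(q, k) = Mul(Rational(-1, 7), Add(Mul(q, Pow(12, -1)), Mul(k, Pow(q, -1)))) = Mul(Rational(-1, 7), Add(Mul(q, Rational(1, 12)), Mul(k, Pow(q, -1)))) = Mul(Rational(-1, 7), Add(Mul(Rational(1, 12), q), Mul(k, Pow(q, -1)))) = Add(Mul(Rational(-1, 84), q), Mul(Rational(-1, 7), k, Pow(q, -1))))
Z = -27 (Z = Mul(9, -3) = -27)
Function('H')(D, c) = Mul(Rational(-1, 16), D) (Function('H')(D, c) = Mul(D, Pow(-16, -1)) = Mul(D, Rational(-1, 16)) = Mul(Rational(-1, 16), D))
Mul(Add(Function('H')(Z, 23), 20), Function('W')(-1, 2)) = Mul(Add(Mul(Rational(-1, 16), -27), 20), Add(Mul(Rational(-1, 84), -1), Mul(Rational(-1, 7), 2, Pow(-1, -1)))) = Mul(Add(Rational(27, 16), 20), Add(Rational(1, 84), Mul(Rational(-1, 7), 2, -1))) = Mul(Rational(347, 16), Add(Rational(1, 84), Rational(2, 7))) = Mul(Rational(347, 16), Rational(25, 84)) = Rational(8675, 1344)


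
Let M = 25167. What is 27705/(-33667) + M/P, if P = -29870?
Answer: -1674845739/1005633290 ≈ -1.6655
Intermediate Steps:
27705/(-33667) + M/P = 27705/(-33667) + 25167/(-29870) = 27705*(-1/33667) + 25167*(-1/29870) = -27705/33667 - 25167/29870 = -1674845739/1005633290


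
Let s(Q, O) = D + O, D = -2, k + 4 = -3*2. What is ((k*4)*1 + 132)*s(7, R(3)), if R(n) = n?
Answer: 92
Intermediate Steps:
k = -10 (k = -4 - 3*2 = -4 - 6 = -10)
s(Q, O) = -2 + O
((k*4)*1 + 132)*s(7, R(3)) = (-10*4*1 + 132)*(-2 + 3) = (-40*1 + 132)*1 = (-40 + 132)*1 = 92*1 = 92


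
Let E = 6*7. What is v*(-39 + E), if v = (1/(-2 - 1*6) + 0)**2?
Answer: 3/64 ≈ 0.046875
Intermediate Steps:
E = 42
v = 1/64 (v = (1/(-2 - 6) + 0)**2 = (1/(-8) + 0)**2 = (-1/8 + 0)**2 = (-1/8)**2 = 1/64 ≈ 0.015625)
v*(-39 + E) = (-39 + 42)/64 = (1/64)*3 = 3/64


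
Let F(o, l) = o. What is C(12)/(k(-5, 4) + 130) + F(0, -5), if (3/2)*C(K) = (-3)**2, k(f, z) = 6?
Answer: 3/68 ≈ 0.044118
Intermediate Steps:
C(K) = 6 (C(K) = (2/3)*(-3)**2 = (2/3)*9 = 6)
C(12)/(k(-5, 4) + 130) + F(0, -5) = 6/(6 + 130) + 0 = 6/136 + 0 = (1/136)*6 + 0 = 3/68 + 0 = 3/68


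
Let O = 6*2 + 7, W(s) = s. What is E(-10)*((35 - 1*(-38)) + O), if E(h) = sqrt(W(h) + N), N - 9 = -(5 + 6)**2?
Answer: 92*I*sqrt(122) ≈ 1016.2*I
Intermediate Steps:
N = -112 (N = 9 - (5 + 6)**2 = 9 - 1*11**2 = 9 - 1*121 = 9 - 121 = -112)
E(h) = sqrt(-112 + h) (E(h) = sqrt(h - 112) = sqrt(-112 + h))
O = 19 (O = 12 + 7 = 19)
E(-10)*((35 - 1*(-38)) + O) = sqrt(-112 - 10)*((35 - 1*(-38)) + 19) = sqrt(-122)*((35 + 38) + 19) = (I*sqrt(122))*(73 + 19) = (I*sqrt(122))*92 = 92*I*sqrt(122)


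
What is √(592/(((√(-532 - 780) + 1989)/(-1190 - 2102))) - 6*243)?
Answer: √2*√((2424413 + 2916*I*√82)/(-1989 - 4*I*√82)) ≈ 0.18065 + 49.371*I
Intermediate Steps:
√(592/(((√(-532 - 780) + 1989)/(-1190 - 2102))) - 6*243) = √(592/(((√(-1312) + 1989)/(-3292))) - 1458) = √(592/(((4*I*√82 + 1989)*(-1/3292))) - 1458) = √(592/(((1989 + 4*I*√82)*(-1/3292))) - 1458) = √(592/(-1989/3292 - I*√82/823) - 1458) = √(-1458 + 592/(-1989/3292 - I*√82/823))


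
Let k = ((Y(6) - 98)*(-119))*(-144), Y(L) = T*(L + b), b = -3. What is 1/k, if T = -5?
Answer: -1/1936368 ≈ -5.1643e-7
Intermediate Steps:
Y(L) = 15 - 5*L (Y(L) = -5*(L - 3) = -5*(-3 + L) = 15 - 5*L)
k = -1936368 (k = (((15 - 5*6) - 98)*(-119))*(-144) = (((15 - 30) - 98)*(-119))*(-144) = ((-15 - 98)*(-119))*(-144) = -113*(-119)*(-144) = 13447*(-144) = -1936368)
1/k = 1/(-1936368) = -1/1936368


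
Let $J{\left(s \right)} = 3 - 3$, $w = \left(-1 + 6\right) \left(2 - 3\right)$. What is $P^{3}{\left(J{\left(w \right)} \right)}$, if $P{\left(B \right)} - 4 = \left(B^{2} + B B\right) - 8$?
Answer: $-64$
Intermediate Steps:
$w = -5$ ($w = 5 \left(-1\right) = -5$)
$J{\left(s \right)} = 0$
$P{\left(B \right)} = -4 + 2 B^{2}$ ($P{\left(B \right)} = 4 - \left(8 - B^{2} - B B\right) = 4 + \left(\left(B^{2} + B^{2}\right) - 8\right) = 4 + \left(2 B^{2} - 8\right) = 4 + \left(-8 + 2 B^{2}\right) = -4 + 2 B^{2}$)
$P^{3}{\left(J{\left(w \right)} \right)} = \left(-4 + 2 \cdot 0^{2}\right)^{3} = \left(-4 + 2 \cdot 0\right)^{3} = \left(-4 + 0\right)^{3} = \left(-4\right)^{3} = -64$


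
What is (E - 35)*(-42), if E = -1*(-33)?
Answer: 84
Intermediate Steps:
E = 33
(E - 35)*(-42) = (33 - 35)*(-42) = -2*(-42) = 84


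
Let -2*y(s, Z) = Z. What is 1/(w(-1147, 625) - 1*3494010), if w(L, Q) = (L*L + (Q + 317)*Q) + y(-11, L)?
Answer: -2/3178155 ≈ -6.2930e-7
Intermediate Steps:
y(s, Z) = -Z/2
w(L, Q) = L**2 - L/2 + Q*(317 + Q) (w(L, Q) = (L*L + (Q + 317)*Q) - L/2 = (L**2 + (317 + Q)*Q) - L/2 = (L**2 + Q*(317 + Q)) - L/2 = L**2 - L/2 + Q*(317 + Q))
1/(w(-1147, 625) - 1*3494010) = 1/(((-1147)**2 + 625**2 + 317*625 - 1/2*(-1147)) - 1*3494010) = 1/((1315609 + 390625 + 198125 + 1147/2) - 3494010) = 1/(3809865/2 - 3494010) = 1/(-3178155/2) = -2/3178155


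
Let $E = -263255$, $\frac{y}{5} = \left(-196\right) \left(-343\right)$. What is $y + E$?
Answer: $72885$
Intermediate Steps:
$y = 336140$ ($y = 5 \left(\left(-196\right) \left(-343\right)\right) = 5 \cdot 67228 = 336140$)
$y + E = 336140 - 263255 = 72885$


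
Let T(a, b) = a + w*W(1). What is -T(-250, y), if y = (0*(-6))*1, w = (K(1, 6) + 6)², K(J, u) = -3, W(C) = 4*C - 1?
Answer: 223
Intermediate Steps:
W(C) = -1 + 4*C
w = 9 (w = (-3 + 6)² = 3² = 9)
y = 0 (y = 0*1 = 0)
T(a, b) = 27 + a (T(a, b) = a + 9*(-1 + 4*1) = a + 9*(-1 + 4) = a + 9*3 = a + 27 = 27 + a)
-T(-250, y) = -(27 - 250) = -1*(-223) = 223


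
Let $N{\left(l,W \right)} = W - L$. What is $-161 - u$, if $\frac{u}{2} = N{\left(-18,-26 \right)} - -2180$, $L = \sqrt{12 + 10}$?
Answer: $-4469 + 2 \sqrt{22} \approx -4459.6$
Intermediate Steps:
$L = \sqrt{22} \approx 4.6904$
$N{\left(l,W \right)} = W - \sqrt{22}$
$u = 4308 - 2 \sqrt{22}$ ($u = 2 \left(\left(-26 - \sqrt{22}\right) - -2180\right) = 2 \left(\left(-26 - \sqrt{22}\right) + 2180\right) = 2 \left(2154 - \sqrt{22}\right) = 4308 - 2 \sqrt{22} \approx 4298.6$)
$-161 - u = -161 - \left(4308 - 2 \sqrt{22}\right) = -4469 + 2 \sqrt{22}$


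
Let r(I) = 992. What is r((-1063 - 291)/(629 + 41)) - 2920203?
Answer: -2919211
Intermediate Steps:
r((-1063 - 291)/(629 + 41)) - 2920203 = 992 - 2920203 = -2919211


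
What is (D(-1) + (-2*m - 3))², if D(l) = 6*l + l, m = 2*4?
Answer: 676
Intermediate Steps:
m = 8
D(l) = 7*l
(D(-1) + (-2*m - 3))² = (7*(-1) + (-2*8 - 3))² = (-7 + (-16 - 3))² = (-7 - 19)² = (-26)² = 676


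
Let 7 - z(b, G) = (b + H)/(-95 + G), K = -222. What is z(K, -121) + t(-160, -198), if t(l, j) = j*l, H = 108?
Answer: 1140713/36 ≈ 31686.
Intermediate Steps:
z(b, G) = 7 - (108 + b)/(-95 + G) (z(b, G) = 7 - (b + 108)/(-95 + G) = 7 - (108 + b)/(-95 + G))
z(K, -121) + t(-160, -198) = (-773 - 1*(-222) + 7*(-121))/(-95 - 121) - 198*(-160) = (-773 + 222 - 847)/(-216) + 31680 = -1/216*(-1398) + 31680 = 233/36 + 31680 = 1140713/36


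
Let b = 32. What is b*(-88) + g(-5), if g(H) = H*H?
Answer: -2791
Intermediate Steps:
g(H) = H²
b*(-88) + g(-5) = 32*(-88) + (-5)² = -2816 + 25 = -2791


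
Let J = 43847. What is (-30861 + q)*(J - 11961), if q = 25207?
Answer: -180283444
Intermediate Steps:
(-30861 + q)*(J - 11961) = (-30861 + 25207)*(43847 - 11961) = -5654*31886 = -180283444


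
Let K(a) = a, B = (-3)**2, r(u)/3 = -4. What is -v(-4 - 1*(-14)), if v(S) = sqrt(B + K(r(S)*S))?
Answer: -I*sqrt(111) ≈ -10.536*I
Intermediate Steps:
r(u) = -12 (r(u) = 3*(-4) = -12)
B = 9
v(S) = sqrt(9 - 12*S)
-v(-4 - 1*(-14)) = -sqrt(9 - 12*(-4 - 1*(-14))) = -sqrt(9 - 12*(-4 + 14)) = -sqrt(9 - 12*10) = -sqrt(9 - 120) = -sqrt(-111) = -I*sqrt(111)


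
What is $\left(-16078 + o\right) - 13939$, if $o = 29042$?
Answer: $-975$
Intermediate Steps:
$\left(-16078 + o\right) - 13939 = \left(-16078 + 29042\right) - 13939 = 12964 - 13939 = -975$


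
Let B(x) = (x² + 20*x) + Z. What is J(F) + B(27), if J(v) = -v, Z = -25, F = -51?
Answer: 1295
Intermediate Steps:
B(x) = -25 + x² + 20*x (B(x) = (x² + 20*x) - 25 = -25 + x² + 20*x)
J(F) + B(27) = -1*(-51) + (-25 + 27² + 20*27) = 51 + (-25 + 729 + 540) = 51 + 1244 = 1295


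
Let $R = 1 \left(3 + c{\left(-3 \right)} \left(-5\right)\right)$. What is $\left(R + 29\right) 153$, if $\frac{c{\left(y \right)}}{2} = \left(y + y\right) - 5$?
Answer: $21726$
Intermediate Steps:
$c{\left(y \right)} = -10 + 4 y$ ($c{\left(y \right)} = 2 \left(\left(y + y\right) - 5\right) = 2 \left(2 y - 5\right) = 2 \left(-5 + 2 y\right) = -10 + 4 y$)
$R = 113$ ($R = 1 \left(3 + \left(-10 + 4 \left(-3\right)\right) \left(-5\right)\right) = 1 \left(3 + \left(-10 - 12\right) \left(-5\right)\right) = 1 \left(3 - -110\right) = 1 \left(3 + 110\right) = 1 \cdot 113 = 113$)
$\left(R + 29\right) 153 = \left(113 + 29\right) 153 = 142 \cdot 153 = 21726$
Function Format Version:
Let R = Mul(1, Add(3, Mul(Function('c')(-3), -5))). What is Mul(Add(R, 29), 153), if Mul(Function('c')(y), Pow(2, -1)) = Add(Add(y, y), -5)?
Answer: 21726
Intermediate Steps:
Function('c')(y) = Add(-10, Mul(4, y)) (Function('c')(y) = Mul(2, Add(Add(y, y), -5)) = Mul(2, Add(Mul(2, y), -5)) = Mul(2, Add(-5, Mul(2, y))) = Add(-10, Mul(4, y)))
R = 113 (R = Mul(1, Add(3, Mul(Add(-10, Mul(4, -3)), -5))) = Mul(1, Add(3, Mul(Add(-10, -12), -5))) = Mul(1, Add(3, Mul(-22, -5))) = Mul(1, Add(3, 110)) = Mul(1, 113) = 113)
Mul(Add(R, 29), 153) = Mul(Add(113, 29), 153) = Mul(142, 153) = 21726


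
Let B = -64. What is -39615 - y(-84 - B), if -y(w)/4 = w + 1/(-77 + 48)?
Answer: -1151159/29 ≈ -39695.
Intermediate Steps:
y(w) = 4/29 - 4*w (y(w) = -4*(w + 1/(-77 + 48)) = -4*(w + 1/(-29)) = -4*(w - 1/29) = -4*(-1/29 + w) = 4/29 - 4*w)
-39615 - y(-84 - B) = -39615 - (4/29 - 4*(-84 - 1*(-64))) = -39615 - (4/29 - 4*(-84 + 64)) = -39615 - (4/29 - 4*(-20)) = -39615 - (4/29 + 80) = -39615 - 1*2324/29 = -39615 - 2324/29 = -1151159/29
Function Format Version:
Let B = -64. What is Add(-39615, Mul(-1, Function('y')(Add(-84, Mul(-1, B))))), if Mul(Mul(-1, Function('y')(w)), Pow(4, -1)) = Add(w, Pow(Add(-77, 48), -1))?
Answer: Rational(-1151159, 29) ≈ -39695.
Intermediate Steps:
Function('y')(w) = Add(Rational(4, 29), Mul(-4, w)) (Function('y')(w) = Mul(-4, Add(w, Pow(Add(-77, 48), -1))) = Mul(-4, Add(w, Pow(-29, -1))) = Mul(-4, Add(w, Rational(-1, 29))) = Mul(-4, Add(Rational(-1, 29), w)) = Add(Rational(4, 29), Mul(-4, w)))
Add(-39615, Mul(-1, Function('y')(Add(-84, Mul(-1, B))))) = Add(-39615, Mul(-1, Add(Rational(4, 29), Mul(-4, Add(-84, Mul(-1, -64)))))) = Add(-39615, Mul(-1, Add(Rational(4, 29), Mul(-4, Add(-84, 64))))) = Add(-39615, Mul(-1, Add(Rational(4, 29), Mul(-4, -20)))) = Add(-39615, Mul(-1, Add(Rational(4, 29), 80))) = Add(-39615, Mul(-1, Rational(2324, 29))) = Add(-39615, Rational(-2324, 29)) = Rational(-1151159, 29)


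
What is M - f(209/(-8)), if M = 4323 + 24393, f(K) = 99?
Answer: 28617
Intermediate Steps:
M = 28716
M - f(209/(-8)) = 28716 - 1*99 = 28716 - 99 = 28617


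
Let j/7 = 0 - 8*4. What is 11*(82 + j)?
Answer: -1562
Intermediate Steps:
j = -224 (j = 7*(0 - 8*4) = 7*(0 - 32) = 7*(-32) = -224)
11*(82 + j) = 11*(82 - 224) = 11*(-142) = -1562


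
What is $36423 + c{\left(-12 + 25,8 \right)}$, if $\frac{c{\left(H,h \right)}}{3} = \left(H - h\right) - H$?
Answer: $36399$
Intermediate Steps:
$c{\left(H,h \right)} = - 3 h$ ($c{\left(H,h \right)} = 3 \left(\left(H - h\right) - H\right) = 3 \left(- h\right) = - 3 h$)
$36423 + c{\left(-12 + 25,8 \right)} = 36423 - 24 = 36399$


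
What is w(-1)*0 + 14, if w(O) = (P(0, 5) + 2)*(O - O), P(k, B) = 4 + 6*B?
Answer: 14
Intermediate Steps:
w(O) = 0 (w(O) = ((4 + 6*5) + 2)*(O - O) = ((4 + 30) + 2)*0 = (34 + 2)*0 = 36*0 = 0)
w(-1)*0 + 14 = 0*0 + 14 = 0 + 14 = 14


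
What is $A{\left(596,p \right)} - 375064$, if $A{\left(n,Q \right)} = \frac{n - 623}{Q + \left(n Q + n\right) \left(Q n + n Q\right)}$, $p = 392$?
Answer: $- \frac{41049371783005403}{109446312584} \approx -3.7506 \cdot 10^{5}$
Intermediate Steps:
$A{\left(n,Q \right)} = \frac{-623 + n}{Q + 2 Q n \left(n + Q n\right)}$ ($A{\left(n,Q \right)} = \frac{-623 + n}{Q + \left(Q n + n\right) \left(Q n + Q n\right)} = \frac{-623 + n}{Q + \left(n + Q n\right) 2 Q n} = \frac{-623 + n}{Q + 2 Q n \left(n + Q n\right)}$)
$A{\left(596,p \right)} - 375064 = \frac{-623 + 596}{392 \left(1 + 2 \cdot 596^{2} + 2 \cdot 392 \cdot 596^{2}\right)} - 375064 = \frac{1}{392} \frac{1}{1 + 2 \cdot 355216 + 2 \cdot 392 \cdot 355216} \left(-27\right) - 375064 = \frac{1}{392} \frac{1}{1 + 710432 + 278489344} \left(-27\right) - 375064 = \frac{1}{392} \cdot \frac{1}{279199777} \left(-27\right) - 375064 = - \frac{27}{109446312584} - 375064 = - \frac{41049371783005403}{109446312584}$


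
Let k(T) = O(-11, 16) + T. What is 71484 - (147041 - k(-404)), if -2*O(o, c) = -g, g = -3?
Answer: -151925/2 ≈ -75963.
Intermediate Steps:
O(o, c) = -3/2 (O(o, c) = -(-1)*(-3)/2 = -½*3 = -3/2)
k(T) = -3/2 + T
71484 - (147041 - k(-404)) = 71484 - (147041 - (-3/2 - 404)) = 71484 - (147041 - 1*(-811/2)) = 71484 - (147041 + 811/2) = 71484 - 1*294893/2 = 71484 - 294893/2 = -151925/2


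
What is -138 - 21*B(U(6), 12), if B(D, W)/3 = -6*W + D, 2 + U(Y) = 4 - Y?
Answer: 4650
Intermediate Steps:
U(Y) = 2 - Y (U(Y) = -2 + (4 - Y) = 2 - Y)
B(D, W) = -18*W + 3*D (B(D, W) = 3*(-6*W + D) = 3*(D - 6*W) = -18*W + 3*D)
-138 - 21*B(U(6), 12) = -138 - 21*(-18*12 + 3*(2 - 1*6)) = -138 - 21*(-216 + 3*(2 - 6)) = -138 - 21*(-216 + 3*(-4)) = -138 - 21*(-216 - 12) = -138 - 21*(-228) = -138 + 4788 = 4650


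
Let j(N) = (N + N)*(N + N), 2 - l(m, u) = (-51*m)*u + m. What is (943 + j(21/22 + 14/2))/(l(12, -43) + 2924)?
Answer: -72364/1415821 ≈ -0.051111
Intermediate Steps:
l(m, u) = 2 - m + 51*m*u (l(m, u) = 2 - ((-51*m)*u + m) = 2 - (-51*m*u + m) = 2 - (m - 51*m*u) = 2 + (-m + 51*m*u) = 2 - m + 51*m*u)
j(N) = 4*N² (j(N) = (2*N)*(2*N) = 4*N²)
(943 + j(21/22 + 14/2))/(l(12, -43) + 2924) = (943 + 4*(21/22 + 14/2)²)/((2 - 1*12 + 51*12*(-43)) + 2924) = (943 + 4*(21*(1/22) + 14*(½))²)/((2 - 12 - 26316) + 2924) = (943 + 4*(21/22 + 7)²)/(-26326 + 2924) = (943 + 4*(175/22)²)/(-23402) = (943 + 4*(30625/484))*(-1/23402) = (943 + 30625/121)*(-1/23402) = (144728/121)*(-1/23402) = -72364/1415821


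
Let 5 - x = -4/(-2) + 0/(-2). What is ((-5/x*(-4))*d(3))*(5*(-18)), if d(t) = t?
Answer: -1800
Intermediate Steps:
x = 3 (x = 5 - (-4/(-2) + 0/(-2)) = 5 - (-4*(-½) + 0*(-½)) = 5 - (2 + 0) = 5 - 1*2 = 5 - 2 = 3)
((-5/x*(-4))*d(3))*(5*(-18)) = ((-5/3*(-4))*3)*(5*(-18)) = ((-5*⅓*(-4))*3)*(-90) = (-5/3*(-4)*3)*(-90) = ((20/3)*3)*(-90) = 20*(-90) = -1800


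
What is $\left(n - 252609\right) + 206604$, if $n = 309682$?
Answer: $263677$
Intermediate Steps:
$\left(n - 252609\right) + 206604 = \left(309682 - 252609\right) + 206604 = 57073 + 206604 = 263677$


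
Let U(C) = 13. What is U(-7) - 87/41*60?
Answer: -4687/41 ≈ -114.32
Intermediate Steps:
U(-7) - 87/41*60 = 13 - 87/41*60 = 13 - 5220/41 = -4687/41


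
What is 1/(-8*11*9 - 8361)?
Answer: -1/9153 ≈ -0.00010925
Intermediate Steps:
1/(-8*11*9 - 8361) = 1/(-88*9 - 8361) = 1/(-792 - 8361) = 1/(-9153) = -1/9153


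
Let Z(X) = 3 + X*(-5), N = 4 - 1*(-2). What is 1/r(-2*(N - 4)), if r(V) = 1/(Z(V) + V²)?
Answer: 39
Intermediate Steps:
N = 6 (N = 4 + 2 = 6)
Z(X) = 3 - 5*X
r(V) = 1/(3 + V² - 5*V) (r(V) = 1/((3 - 5*V) + V²) = 1/(3 + V² - 5*V))
1/r(-2*(N - 4)) = 1/(1/(3 + (-2*(6 - 4))² - (-10)*(6 - 4))) = 1/(1/(3 + (-2*2)² - (-10)*2)) = 1/(1/(3 + (-4)² - 5*(-4))) = 1/(1/(3 + 16 + 20)) = 1/(1/39) = 39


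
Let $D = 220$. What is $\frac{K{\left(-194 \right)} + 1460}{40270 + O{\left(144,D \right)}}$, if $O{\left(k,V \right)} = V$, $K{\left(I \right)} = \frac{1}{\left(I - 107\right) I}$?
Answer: $\frac{85255241}{2364373060} \approx 0.036058$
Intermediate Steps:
$K{\left(I \right)} = \frac{1}{I \left(-107 + I\right)}$ ($K{\left(I \right)} = \frac{1}{\left(I - 107\right) I} = \frac{1}{\left(-107 + I\right) I} = \frac{1}{I \left(-107 + I\right)}$)
$\frac{K{\left(-194 \right)} + 1460}{40270 + O{\left(144,D \right)}} = \frac{\frac{1}{\left(-194\right) \left(-107 - 194\right)} + 1460}{40270 + 220} = \frac{- \frac{1}{194 \left(-301\right)} + 1460}{40490} = \left(\left(- \frac{1}{194}\right) \left(- \frac{1}{301}\right) + 1460\right) \frac{1}{40490} = \left(\frac{1}{58394} + 1460\right) \frac{1}{40490} = \frac{85255241}{58394} \cdot \frac{1}{40490} = \frac{85255241}{2364373060}$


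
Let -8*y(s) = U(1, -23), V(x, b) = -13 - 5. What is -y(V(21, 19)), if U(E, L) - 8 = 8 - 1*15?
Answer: ⅛ ≈ 0.12500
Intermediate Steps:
V(x, b) = -18
U(E, L) = 1 (U(E, L) = 8 + (8 - 1*15) = 8 + (8 - 15) = 8 - 7 = 1)
y(s) = -⅛ (y(s) = -⅛*1 = -⅛)
-y(V(21, 19)) = -1*(-⅛) = ⅛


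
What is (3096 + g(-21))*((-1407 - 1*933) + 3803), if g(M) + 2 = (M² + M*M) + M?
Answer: 5786165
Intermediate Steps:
g(M) = -2 + M + 2*M² (g(M) = -2 + ((M² + M*M) + M) = -2 + ((M² + M²) + M) = -2 + (2*M² + M) = -2 + (M + 2*M²) = -2 + M + 2*M²)
(3096 + g(-21))*((-1407 - 1*933) + 3803) = (3096 + (-2 - 21 + 2*(-21)²))*((-1407 - 1*933) + 3803) = (3096 + (-2 - 21 + 2*441))*((-1407 - 933) + 3803) = (3096 + (-2 - 21 + 882))*(-2340 + 3803) = (3096 + 859)*1463 = 3955*1463 = 5786165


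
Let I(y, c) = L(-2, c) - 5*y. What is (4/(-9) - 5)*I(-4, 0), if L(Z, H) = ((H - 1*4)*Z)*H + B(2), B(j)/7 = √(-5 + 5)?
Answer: -980/9 ≈ -108.89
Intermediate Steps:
B(j) = 0 (B(j) = 7*√(-5 + 5) = 7*√0 = 7*0 = 0)
L(Z, H) = H*Z*(-4 + H) (L(Z, H) = ((H - 1*4)*Z)*H + 0 = ((H - 4)*Z)*H + 0 = ((-4 + H)*Z)*H + 0 = (Z*(-4 + H))*H + 0 = H*Z*(-4 + H) + 0 = H*Z*(-4 + H))
I(y, c) = -5*y - 2*c*(-4 + c) (I(y, c) = c*(-2)*(-4 + c) - 5*y = -2*c*(-4 + c) - 5*y = -5*y - 2*c*(-4 + c))
(4/(-9) - 5)*I(-4, 0) = (4/(-9) - 5)*(-5*(-4) - 2*0² + 8*0) = (4*(-⅑) - 5)*(20 - 2*0 + 0) = (-4/9 - 5)*(20 + 0 + 0) = -49/9*20 = -980/9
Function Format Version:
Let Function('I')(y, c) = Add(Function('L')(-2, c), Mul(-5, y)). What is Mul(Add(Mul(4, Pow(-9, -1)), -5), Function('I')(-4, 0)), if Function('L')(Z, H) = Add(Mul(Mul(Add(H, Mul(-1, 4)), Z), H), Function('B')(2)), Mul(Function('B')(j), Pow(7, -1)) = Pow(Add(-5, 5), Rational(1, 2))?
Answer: Rational(-980, 9) ≈ -108.89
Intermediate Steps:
Function('B')(j) = 0 (Function('B')(j) = Mul(7, Pow(Add(-5, 5), Rational(1, 2))) = Mul(7, Pow(0, Rational(1, 2))) = Mul(7, 0) = 0)
Function('L')(Z, H) = Mul(H, Z, Add(-4, H)) (Function('L')(Z, H) = Add(Mul(Mul(Add(H, Mul(-1, 4)), Z), H), 0) = Add(Mul(Mul(Add(H, -4), Z), H), 0) = Add(Mul(Mul(Add(-4, H), Z), H), 0) = Add(Mul(Mul(Z, Add(-4, H)), H), 0) = Add(Mul(H, Z, Add(-4, H)), 0) = Mul(H, Z, Add(-4, H)))
Function('I')(y, c) = Add(Mul(-5, y), Mul(-2, c, Add(-4, c))) (Function('I')(y, c) = Add(Mul(c, -2, Add(-4, c)), Mul(-5, y)) = Add(Mul(-2, c, Add(-4, c)), Mul(-5, y)) = Add(Mul(-5, y), Mul(-2, c, Add(-4, c))))
Mul(Add(Mul(4, Pow(-9, -1)), -5), Function('I')(-4, 0)) = Mul(Add(Mul(4, Pow(-9, -1)), -5), Add(Mul(-5, -4), Mul(-2, Pow(0, 2)), Mul(8, 0))) = Mul(Add(Mul(4, Rational(-1, 9)), -5), Add(20, Mul(-2, 0), 0)) = Mul(Add(Rational(-4, 9), -5), Add(20, 0, 0)) = Mul(Rational(-49, 9), 20) = Rational(-980, 9)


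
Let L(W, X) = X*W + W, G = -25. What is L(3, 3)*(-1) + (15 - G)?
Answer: 28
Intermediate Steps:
L(W, X) = W + W*X (L(W, X) = W*X + W = W + W*X)
L(3, 3)*(-1) + (15 - G) = (3*(1 + 3))*(-1) + (15 - 1*(-25)) = (3*4)*(-1) + (15 + 25) = 12*(-1) + 40 = -12 + 40 = 28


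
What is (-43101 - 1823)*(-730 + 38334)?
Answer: -1689322096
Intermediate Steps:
(-43101 - 1823)*(-730 + 38334) = -44924*37604 = -1689322096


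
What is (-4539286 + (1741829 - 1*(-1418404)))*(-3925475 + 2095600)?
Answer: 2523494608375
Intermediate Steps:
(-4539286 + (1741829 - 1*(-1418404)))*(-3925475 + 2095600) = (-4539286 + (1741829 + 1418404))*(-1829875) = (-4539286 + 3160233)*(-1829875) = -1379053*(-1829875) = 2523494608375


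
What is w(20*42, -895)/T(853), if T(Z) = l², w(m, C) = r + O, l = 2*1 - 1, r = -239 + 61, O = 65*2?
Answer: -48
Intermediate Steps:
O = 130
r = -178
l = 1 (l = 2 - 1 = 1)
w(m, C) = -48 (w(m, C) = -178 + 130 = -48)
T(Z) = 1 (T(Z) = 1² = 1)
w(20*42, -895)/T(853) = -48/1 = -48*1 = -48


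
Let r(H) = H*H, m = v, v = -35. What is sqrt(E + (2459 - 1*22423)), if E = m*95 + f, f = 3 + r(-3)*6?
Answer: 88*I*sqrt(3) ≈ 152.42*I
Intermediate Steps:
m = -35
r(H) = H**2
f = 57 (f = 3 + (-3)**2*6 = 3 + 9*6 = 3 + 54 = 57)
E = -3268 (E = -35*95 + 57 = -3325 + 57 = -3268)
sqrt(E + (2459 - 1*22423)) = sqrt(-3268 + (2459 - 1*22423)) = sqrt(-3268 + (2459 - 22423)) = sqrt(-3268 - 19964) = sqrt(-23232) = 88*I*sqrt(3)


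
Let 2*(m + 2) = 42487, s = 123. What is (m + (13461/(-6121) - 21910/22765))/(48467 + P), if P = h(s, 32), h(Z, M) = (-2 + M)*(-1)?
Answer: 1183778810669/2699773077962 ≈ 0.43847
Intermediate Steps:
h(Z, M) = 2 - M
P = -30 (P = 2 - 1*32 = 2 - 32 = -30)
m = 42483/2 (m = -2 + (½)*42487 = -2 + 42487/2 = 42483/2 ≈ 21242.)
(m + (13461/(-6121) - 21910/22765))/(48467 + P) = (42483/2 + (13461/(-6121) - 21910/22765))/(48467 - 30) = (42483/2 + (13461*(-1/6121) - 21910*1/22765))/48437 = (42483/2 + (-13461/6121 - 4382/4553))*(1/48437) = (42483/2 - 88110155/27868913)*(1/48437) = (1183778810669/55737826)*(1/48437) = 1183778810669/2699773077962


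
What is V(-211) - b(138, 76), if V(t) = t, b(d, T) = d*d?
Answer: -19255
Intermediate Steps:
b(d, T) = d**2
V(-211) - b(138, 76) = -211 - 1*138**2 = -211 - 1*19044 = -211 - 19044 = -19255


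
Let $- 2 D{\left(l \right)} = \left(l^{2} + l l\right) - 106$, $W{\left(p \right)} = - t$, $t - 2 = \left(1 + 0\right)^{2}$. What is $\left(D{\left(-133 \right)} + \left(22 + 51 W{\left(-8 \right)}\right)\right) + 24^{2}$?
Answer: $-17191$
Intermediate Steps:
$t = 3$ ($t = 2 + \left(1 + 0\right)^{2} = 2 + 1^{2} = 2 + 1 = 3$)
$W{\left(p \right)} = -3$ ($W{\left(p \right)} = \left(-1\right) 3 = -3$)
$D{\left(l \right)} = 53 - l^{2}$ ($D{\left(l \right)} = - \frac{\left(l^{2} + l l\right) - 106}{2} = - \frac{\left(l^{2} + l^{2}\right) - 106}{2} = - \frac{2 l^{2} - 106}{2} = - \frac{-106 + 2 l^{2}}{2} = 53 - l^{2}$)
$\left(D{\left(-133 \right)} + \left(22 + 51 W{\left(-8 \right)}\right)\right) + 24^{2} = \left(\left(53 - \left(-133\right)^{2}\right) + \left(22 + 51 \left(-3\right)\right)\right) + 24^{2} = \left(\left(53 - 17689\right) + \left(22 - 153\right)\right) + 576 = \left(\left(53 - 17689\right) - 131\right) + 576 = \left(-17636 - 131\right) + 576 = -17767 + 576 = -17191$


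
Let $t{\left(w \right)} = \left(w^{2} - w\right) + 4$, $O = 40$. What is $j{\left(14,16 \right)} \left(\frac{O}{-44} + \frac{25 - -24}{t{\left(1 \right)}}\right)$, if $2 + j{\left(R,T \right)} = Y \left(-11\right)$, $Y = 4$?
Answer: $- \frac{11477}{22} \approx -521.68$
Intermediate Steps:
$j{\left(R,T \right)} = -46$ ($j{\left(R,T \right)} = -2 + 4 \left(-11\right) = -2 - 44 = -46$)
$t{\left(w \right)} = 4 + w^{2} - w$
$j{\left(14,16 \right)} \left(\frac{O}{-44} + \frac{25 - -24}{t{\left(1 \right)}}\right) = - 46 \left(\frac{40}{-44} + \frac{25 - -24}{4 + 1^{2} - 1}\right) = - 46 \left(40 \left(- \frac{1}{44}\right) + \frac{25 + 24}{4 + 1 - 1}\right) = - 46 \left(- \frac{10}{11} + \frac{49}{4}\right) = \left(-46\right) \frac{499}{44} = - \frac{11477}{22}$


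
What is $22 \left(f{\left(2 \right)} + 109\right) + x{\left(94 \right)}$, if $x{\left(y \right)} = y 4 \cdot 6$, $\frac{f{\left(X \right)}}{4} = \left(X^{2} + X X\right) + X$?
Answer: $5534$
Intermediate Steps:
$f{\left(X \right)} = 4 X + 8 X^{2}$ ($f{\left(X \right)} = 4 \left(\left(X^{2} + X X\right) + X\right) = 4 \left(\left(X^{2} + X^{2}\right) + X\right) = 4 \left(2 X^{2} + X\right) = 4 \left(X + 2 X^{2}\right) = 4 X + 8 X^{2}$)
$x{\left(y \right)} = 24 y$ ($x{\left(y \right)} = 4 y 6 = 24 y$)
$22 \left(f{\left(2 \right)} + 109\right) + x{\left(94 \right)} = 22 \left(4 \cdot 2 \left(1 + 2 \cdot 2\right) + 109\right) + 24 \cdot 94 = 22 \left(4 \cdot 2 \left(1 + 4\right) + 109\right) + 2256 = 22 \left(4 \cdot 2 \cdot 5 + 109\right) + 2256 = 22 \left(40 + 109\right) + 2256 = 22 \cdot 149 + 2256 = 3278 + 2256 = 5534$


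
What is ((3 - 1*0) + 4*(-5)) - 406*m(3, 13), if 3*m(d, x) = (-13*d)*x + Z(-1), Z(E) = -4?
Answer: 207415/3 ≈ 69138.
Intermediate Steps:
m(d, x) = -4/3 - 13*d*x/3 (m(d, x) = ((-13*d)*x - 4)/3 = (-13*d*x - 4)/3 = (-4 - 13*d*x)/3 = -4/3 - 13*d*x/3)
((3 - 1*0) + 4*(-5)) - 406*m(3, 13) = ((3 - 1*0) + 4*(-5)) - 406*(-4/3 - 13/3*3*13) = ((3 + 0) - 20) - 406*(-4/3 - 169) = (3 - 20) - 406*(-511/3) = -17 + 207466/3 = 207415/3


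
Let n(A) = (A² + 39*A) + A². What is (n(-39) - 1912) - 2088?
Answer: -2479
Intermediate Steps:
n(A) = 2*A² + 39*A
(n(-39) - 1912) - 2088 = (-39*(39 + 2*(-39)) - 1912) - 2088 = (-39*(39 - 78) - 1912) - 2088 = (-39*(-39) - 1912) - 2088 = (1521 - 1912) - 2088 = -391 - 2088 = -2479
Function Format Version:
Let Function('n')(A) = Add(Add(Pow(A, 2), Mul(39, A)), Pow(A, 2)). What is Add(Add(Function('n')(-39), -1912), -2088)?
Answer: -2479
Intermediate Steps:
Function('n')(A) = Add(Mul(2, Pow(A, 2)), Mul(39, A))
Add(Add(Function('n')(-39), -1912), -2088) = Add(Add(Mul(-39, Add(39, Mul(2, -39))), -1912), -2088) = Add(Add(Mul(-39, Add(39, -78)), -1912), -2088) = Add(Add(Mul(-39, -39), -1912), -2088) = Add(Add(1521, -1912), -2088) = Add(-391, -2088) = -2479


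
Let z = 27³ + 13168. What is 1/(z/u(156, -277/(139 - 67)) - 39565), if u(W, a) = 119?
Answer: -17/667912 ≈ -2.5452e-5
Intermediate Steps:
z = 32851 (z = 19683 + 13168 = 32851)
1/(z/u(156, -277/(139 - 67)) - 39565) = 1/(32851/119 - 39565) = 1/(32851*(1/119) - 39565) = 1/(4693/17 - 39565) = 1/(-667912/17) = -17/667912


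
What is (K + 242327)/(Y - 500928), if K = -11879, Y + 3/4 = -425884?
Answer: -921792/3707251 ≈ -0.24865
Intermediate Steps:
Y = -1703539/4 (Y = -¾ - 425884 = -1703539/4 ≈ -4.2589e+5)
(K + 242327)/(Y - 500928) = (-11879 + 242327)/(-1703539/4 - 500928) = 230448/(-3707251/4) = 230448*(-4/3707251) = -921792/3707251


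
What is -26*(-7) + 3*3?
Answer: 191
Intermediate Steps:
-26*(-7) + 3*3 = 182 + 9 = 191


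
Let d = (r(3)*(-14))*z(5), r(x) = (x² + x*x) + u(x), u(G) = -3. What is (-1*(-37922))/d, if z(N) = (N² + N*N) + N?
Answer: -18961/5775 ≈ -3.2833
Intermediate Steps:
z(N) = N + 2*N² (z(N) = (N² + N²) + N = 2*N² + N = N + 2*N²)
r(x) = -3 + 2*x² (r(x) = (x² + x*x) - 3 = (x² + x²) - 3 = 2*x² - 3 = -3 + 2*x²)
d = -11550 (d = ((-3 + 2*3²)*(-14))*(5*(1 + 2*5)) = ((-3 + 2*9)*(-14))*(5*(1 + 10)) = ((-3 + 18)*(-14))*(5*11) = (15*(-14))*55 = -210*55 = -11550)
(-1*(-37922))/d = -1*(-37922)/(-11550) = 37922*(-1/11550) = -18961/5775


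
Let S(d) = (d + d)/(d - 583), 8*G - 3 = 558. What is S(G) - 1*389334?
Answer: -145221684/373 ≈ -3.8933e+5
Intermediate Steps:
G = 561/8 (G = 3/8 + (⅛)*558 = 3/8 + 279/4 = 561/8 ≈ 70.125)
S(d) = 2*d/(-583 + d) (S(d) = (2*d)/(-583 + d) = 2*d/(-583 + d))
S(G) - 1*389334 = 2*(561/8)/(-583 + 561/8) - 1*389334 = 2*(561/8)/(-4103/8) - 389334 = 2*(561/8)*(-8/4103) - 389334 = -102/373 - 389334 = -145221684/373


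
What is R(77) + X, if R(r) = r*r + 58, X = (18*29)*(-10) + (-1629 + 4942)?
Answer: 4080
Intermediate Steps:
X = -1907 (X = 522*(-10) + 3313 = -5220 + 3313 = -1907)
R(r) = 58 + r² (R(r) = r² + 58 = 58 + r²)
R(77) + X = (58 + 77²) - 1907 = (58 + 5929) - 1907 = 5987 - 1907 = 4080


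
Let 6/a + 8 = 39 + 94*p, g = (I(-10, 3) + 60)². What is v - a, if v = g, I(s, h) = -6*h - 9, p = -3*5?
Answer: 1501737/1379 ≈ 1089.0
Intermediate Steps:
p = -15
I(s, h) = -9 - 6*h
g = 1089 (g = ((-9 - 6*3) + 60)² = ((-9 - 18) + 60)² = (-27 + 60)² = 33² = 1089)
a = -6/1379 (a = 6/(-8 + (39 + 94*(-15))) = 6/(-8 + (39 - 1410)) = 6/(-8 - 1371) = 6/(-1379) = 6*(-1/1379) = -6/1379 ≈ -0.0043510)
v = 1089
v - a = 1089 - 1*(-6/1379) = 1089 + 6/1379 = 1501737/1379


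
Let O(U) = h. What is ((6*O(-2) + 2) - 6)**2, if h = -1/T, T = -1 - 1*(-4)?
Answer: 36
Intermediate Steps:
T = 3 (T = -1 + 4 = 3)
h = -1/3 ≈ -0.33333
O(U) = -1/3
((6*O(-2) + 2) - 6)**2 = ((6*(-1/3) + 2) - 6)**2 = ((-2 + 2) - 6)**2 = (0 - 6)**2 = (-6)**2 = 36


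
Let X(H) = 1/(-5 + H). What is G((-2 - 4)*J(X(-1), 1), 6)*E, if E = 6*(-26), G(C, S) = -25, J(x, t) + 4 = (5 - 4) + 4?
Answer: 3900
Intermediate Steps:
J(x, t) = 1 (J(x, t) = -4 + ((5 - 4) + 4) = -4 + (1 + 4) = -4 + 5 = 1)
E = -156
G((-2 - 4)*J(X(-1), 1), 6)*E = -25*(-156) = 3900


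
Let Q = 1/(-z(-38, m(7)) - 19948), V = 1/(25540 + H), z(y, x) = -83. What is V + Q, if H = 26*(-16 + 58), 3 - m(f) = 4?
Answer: -6767/529044680 ≈ -1.2791e-5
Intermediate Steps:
m(f) = -1 (m(f) = 3 - 1*4 = 3 - 4 = -1)
H = 1092 (H = 26*42 = 1092)
V = 1/26632 (V = 1/(25540 + 1092) = 1/26632 ≈ 3.7549e-5)
Q = -1/19865 (Q = 1/(-1*(-83) - 19948) = 1/(83 - 19948) = 1/(-19865) = -1/19865 ≈ -5.0340e-5)
V + Q = 1/26632 - 1/19865 = -6767/529044680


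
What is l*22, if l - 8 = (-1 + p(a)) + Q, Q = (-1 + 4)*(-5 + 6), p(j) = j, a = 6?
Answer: 352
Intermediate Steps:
Q = 3 (Q = 3*1 = 3)
l = 16 (l = 8 + ((-1 + 6) + 3) = 8 + (5 + 3) = 8 + 8 = 16)
l*22 = 16*22 = 352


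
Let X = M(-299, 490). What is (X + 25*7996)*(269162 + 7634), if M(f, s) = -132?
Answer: 55294983328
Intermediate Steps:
X = -132
(X + 25*7996)*(269162 + 7634) = (-132 + 25*7996)*(269162 + 7634) = (-132 + 199900)*276796 = 199768*276796 = 55294983328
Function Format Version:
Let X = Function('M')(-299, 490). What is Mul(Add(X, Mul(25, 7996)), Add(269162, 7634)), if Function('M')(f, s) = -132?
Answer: 55294983328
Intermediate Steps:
X = -132
Mul(Add(X, Mul(25, 7996)), Add(269162, 7634)) = Mul(Add(-132, Mul(25, 7996)), Add(269162, 7634)) = Mul(Add(-132, 199900), 276796) = Mul(199768, 276796) = 55294983328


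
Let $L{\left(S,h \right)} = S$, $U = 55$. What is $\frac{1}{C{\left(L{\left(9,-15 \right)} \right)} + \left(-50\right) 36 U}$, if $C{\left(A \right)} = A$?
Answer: $- \frac{1}{98991} \approx -1.0102 \cdot 10^{-5}$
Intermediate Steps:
$\frac{1}{C{\left(L{\left(9,-15 \right)} \right)} + \left(-50\right) 36 U} = \frac{1}{9 + \left(-50\right) 36 \cdot 55} = \frac{1}{9 - 99000} = \frac{1}{-98991} = - \frac{1}{98991}$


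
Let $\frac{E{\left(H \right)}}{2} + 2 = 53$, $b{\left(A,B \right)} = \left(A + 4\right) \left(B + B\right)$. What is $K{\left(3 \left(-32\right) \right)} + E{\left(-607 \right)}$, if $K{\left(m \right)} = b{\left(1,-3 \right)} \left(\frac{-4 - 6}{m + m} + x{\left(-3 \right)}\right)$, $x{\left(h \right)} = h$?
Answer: $\frac{3047}{16} \approx 190.44$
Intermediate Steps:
$b{\left(A,B \right)} = 2 B \left(4 + A\right)$ ($b{\left(A,B \right)} = \left(4 + A\right) 2 B = 2 B \left(4 + A\right)$)
$E{\left(H \right)} = 102$ ($E{\left(H \right)} = -4 + 2 \cdot 53 = -4 + 106 = 102$)
$K{\left(m \right)} = 90 + \frac{150}{m}$ ($K{\left(m \right)} = 2 \left(-3\right) \left(4 + 1\right) \left(\frac{-4 - 6}{m + m} - 3\right) = 2 \left(-3\right) 5 \left(- \frac{10}{2 m} - 3\right) = - 30 \left(- 10 \frac{1}{2 m} - 3\right) = - 30 \left(- \frac{5}{m} - 3\right) = - 30 \left(-3 - \frac{5}{m}\right) = 90 + \frac{150}{m}$)
$K{\left(3 \left(-32\right) \right)} + E{\left(-607 \right)} = \left(90 + \frac{150}{3 \left(-32\right)}\right) + 102 = \left(90 + \frac{150}{-96}\right) + 102 = \left(90 + 150 \left(- \frac{1}{96}\right)\right) + 102 = \left(90 - \frac{25}{16}\right) + 102 = \frac{1415}{16} + 102 = \frac{3047}{16}$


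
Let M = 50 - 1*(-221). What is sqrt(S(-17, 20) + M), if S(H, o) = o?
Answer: sqrt(291) ≈ 17.059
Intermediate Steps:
M = 271 (M = 50 + 221 = 271)
sqrt(S(-17, 20) + M) = sqrt(20 + 271) = sqrt(291)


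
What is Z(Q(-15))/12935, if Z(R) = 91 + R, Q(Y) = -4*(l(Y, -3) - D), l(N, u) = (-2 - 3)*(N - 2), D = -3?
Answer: -261/12935 ≈ -0.020178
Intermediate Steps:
l(N, u) = 10 - 5*N (l(N, u) = -5*(-2 + N) = 10 - 5*N)
Q(Y) = -52 + 20*Y (Q(Y) = -4*((10 - 5*Y) - 1*(-3)) = -4*((10 - 5*Y) + 3) = -4*(13 - 5*Y) = -52 + 20*Y)
Z(Q(-15))/12935 = (91 + (-52 + 20*(-15)))/12935 = (91 + (-52 - 300))*(1/12935) = (91 - 352)*(1/12935) = -261*1/12935 = -261/12935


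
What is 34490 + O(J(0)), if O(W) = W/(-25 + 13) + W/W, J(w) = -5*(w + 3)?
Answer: 137969/4 ≈ 34492.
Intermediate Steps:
J(w) = -15 - 5*w (J(w) = -5*(3 + w) = -15 - 5*w)
O(W) = 1 - W/12 (O(W) = W/(-12) + 1 = W*(-1/12) + 1 = -W/12 + 1 = 1 - W/12)
34490 + O(J(0)) = 34490 + (1 - (-15 - 5*0)/12) = 34490 + (1 - (-15 + 0)/12) = 34490 + (1 - 1/12*(-15)) = 34490 + (1 + 5/4) = 34490 + 9/4 = 137969/4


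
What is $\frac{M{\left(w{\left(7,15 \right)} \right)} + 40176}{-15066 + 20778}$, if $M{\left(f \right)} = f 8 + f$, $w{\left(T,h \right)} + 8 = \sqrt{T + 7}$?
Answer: $\frac{1671}{238} + \frac{3 \sqrt{14}}{1904} \approx 7.0269$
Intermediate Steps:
$w{\left(T,h \right)} = -8 + \sqrt{7 + T}$ ($w{\left(T,h \right)} = -8 + \sqrt{T + 7} = -8 + \sqrt{7 + T}$)
$M{\left(f \right)} = 9 f$ ($M{\left(f \right)} = 8 f + f = 9 f$)
$\frac{M{\left(w{\left(7,15 \right)} \right)} + 40176}{-15066 + 20778} = \frac{9 \left(-8 + \sqrt{7 + 7}\right) + 40176}{-15066 + 20778} = \frac{9 \left(-8 + \sqrt{14}\right) + 40176}{5712} = \left(\left(-72 + 9 \sqrt{14}\right) + 40176\right) \frac{1}{5712} = \left(40104 + 9 \sqrt{14}\right) \frac{1}{5712} = \frac{1671}{238} + \frac{3 \sqrt{14}}{1904}$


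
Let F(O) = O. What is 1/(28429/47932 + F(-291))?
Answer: -47932/13919783 ≈ -0.0034434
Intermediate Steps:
1/(28429/47932 + F(-291)) = 1/(28429/47932 - 291) = 1/(-13919783/47932) = -47932/13919783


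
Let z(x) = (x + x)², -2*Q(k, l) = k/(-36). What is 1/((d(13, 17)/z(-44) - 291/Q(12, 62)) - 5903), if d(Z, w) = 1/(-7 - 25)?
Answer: -247808/1895483393 ≈ -0.00013074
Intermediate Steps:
Q(k, l) = k/72 (Q(k, l) = -k/(2*(-36)) = -k*(-1)/(2*36) = -(-1)*k/72 = k/72)
z(x) = 4*x² (z(x) = (2*x)² = 4*x²)
d(Z, w) = -1/32 (d(Z, w) = 1/(-32) = -1/32)
1/((d(13, 17)/z(-44) - 291/Q(12, 62)) - 5903) = 1/((-1/(32*(4*(-44)²)) - 291/((1/72)*12)) - 5903) = 1/((-1/(32*(4*1936)) - 291/⅙) - 5903) = 1/((-1/32/7744 - 291*6) - 5903) = 1/((-1/32*1/7744 - 1746) - 5903) = 1/((-1/247808 - 1746) - 5903) = 1/(-432672769/247808 - 5903) = 1/(-1895483393/247808) = -247808/1895483393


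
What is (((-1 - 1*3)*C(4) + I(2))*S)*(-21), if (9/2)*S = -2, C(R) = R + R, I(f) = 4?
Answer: -784/3 ≈ -261.33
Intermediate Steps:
C(R) = 2*R
S = -4/9 (S = (2/9)*(-2) = -4/9 ≈ -0.44444)
(((-1 - 1*3)*C(4) + I(2))*S)*(-21) = (((-1 - 1*3)*(2*4) + 4)*(-4/9))*(-21) = (((-1 - 3)*8 + 4)*(-4/9))*(-21) = ((-4*8 + 4)*(-4/9))*(-21) = ((-32 + 4)*(-4/9))*(-21) = -28*(-4/9)*(-21) = (112/9)*(-21) = -784/3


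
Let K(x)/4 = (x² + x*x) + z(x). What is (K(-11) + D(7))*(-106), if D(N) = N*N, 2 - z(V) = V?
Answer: -113314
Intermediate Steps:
z(V) = 2 - V
D(N) = N²
K(x) = 8 - 4*x + 8*x² (K(x) = 4*((x² + x*x) + (2 - x)) = 4*((x² + x²) + (2 - x)) = 4*(2*x² + (2 - x)) = 4*(2 - x + 2*x²) = 8 - 4*x + 8*x²)
(K(-11) + D(7))*(-106) = ((8 - 4*(-11) + 8*(-11)²) + 7²)*(-106) = ((8 + 44 + 8*121) + 49)*(-106) = ((8 + 44 + 968) + 49)*(-106) = (1020 + 49)*(-106) = 1069*(-106) = -113314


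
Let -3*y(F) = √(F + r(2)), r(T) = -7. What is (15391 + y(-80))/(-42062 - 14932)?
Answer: -15391/56994 + I*√87/170982 ≈ -0.27005 + 5.4552e-5*I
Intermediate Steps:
y(F) = -√(-7 + F)/3 (y(F) = -√(F - 7)/3 = -√(-7 + F)/3)
(15391 + y(-80))/(-42062 - 14932) = (15391 - √(-7 - 80)/3)/(-42062 - 14932) = (15391 - I*√87/3)/(-56994) = (15391 - I*√87/3)*(-1/56994) = -15391/56994 + I*√87/170982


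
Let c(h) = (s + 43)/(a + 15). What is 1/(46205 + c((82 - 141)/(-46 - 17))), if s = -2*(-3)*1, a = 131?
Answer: 146/6745979 ≈ 2.1643e-5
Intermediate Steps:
s = 6 (s = 6*1 = 6)
c(h) = 49/146 (c(h) = (6 + 43)/(131 + 15) = 49/146)
1/(46205 + c((82 - 141)/(-46 - 17))) = 1/(46205 + 49/146) = 1/(6745979/146) = 146/6745979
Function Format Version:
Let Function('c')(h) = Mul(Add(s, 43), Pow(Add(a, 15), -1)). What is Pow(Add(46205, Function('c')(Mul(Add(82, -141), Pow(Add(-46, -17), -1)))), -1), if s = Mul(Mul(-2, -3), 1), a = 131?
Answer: Rational(146, 6745979) ≈ 2.1643e-5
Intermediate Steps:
s = 6 (s = Mul(6, 1) = 6)
Function('c')(h) = Rational(49, 146) (Function('c')(h) = Mul(Add(6, 43), Pow(Add(131, 15), -1)) = Mul(49, Pow(146, -1)) = Mul(49, Rational(1, 146)) = Rational(49, 146))
Pow(Add(46205, Function('c')(Mul(Add(82, -141), Pow(Add(-46, -17), -1)))), -1) = Pow(Add(46205, Rational(49, 146)), -1) = Pow(Rational(6745979, 146), -1) = Rational(146, 6745979)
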